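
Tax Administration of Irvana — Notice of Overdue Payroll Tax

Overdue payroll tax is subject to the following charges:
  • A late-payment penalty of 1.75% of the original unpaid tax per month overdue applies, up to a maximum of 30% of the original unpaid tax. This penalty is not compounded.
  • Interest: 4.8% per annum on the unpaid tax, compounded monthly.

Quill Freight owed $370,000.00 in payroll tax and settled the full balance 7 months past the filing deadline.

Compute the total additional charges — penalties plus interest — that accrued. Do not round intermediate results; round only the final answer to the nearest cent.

$55,810.15

Penalty: 7 × 1.75% × $370,000.00 = $45,325.00 (below the 30% cap of $111,000.00)
Interest (4.8%/yr ÷ 12 = 0.4%/month): $370,000.00 × ((1 + 0.004)^7 − 1) = $10,485.1521…
Penalties + interest = $45,325.0000 + $10,485.1521… = $55,810.15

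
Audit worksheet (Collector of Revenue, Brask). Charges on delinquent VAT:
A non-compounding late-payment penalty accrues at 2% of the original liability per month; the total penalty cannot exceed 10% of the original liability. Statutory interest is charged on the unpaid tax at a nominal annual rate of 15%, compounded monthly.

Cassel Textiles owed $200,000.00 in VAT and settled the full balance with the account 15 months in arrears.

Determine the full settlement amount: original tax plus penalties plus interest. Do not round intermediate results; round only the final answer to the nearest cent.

Penalty (uncapped): 15 × 2% × $200,000.00 = $60,000.00; cap = 10% × $200,000.00 = $20,000.00 → penalty = $20,000.00
Interest (15%/yr ÷ 12 = 1.25%/month): $200,000.00 × ((1 + 0.0125)^15 − 1) = $40,965.8366…
Total = $200,000.00 + $20,000.0000 + $40,965.8366… = $260,965.84

$260,965.84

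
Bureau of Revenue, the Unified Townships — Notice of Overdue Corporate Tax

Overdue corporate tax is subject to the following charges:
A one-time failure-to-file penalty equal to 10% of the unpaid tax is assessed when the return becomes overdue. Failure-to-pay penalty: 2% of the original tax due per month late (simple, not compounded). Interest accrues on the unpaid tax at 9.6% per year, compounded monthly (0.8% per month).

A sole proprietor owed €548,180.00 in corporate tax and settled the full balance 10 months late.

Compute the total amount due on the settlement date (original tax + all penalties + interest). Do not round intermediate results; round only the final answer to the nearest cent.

€758,101.31

Failure-to-file penalty: 10% × €548,180.00 = €54,818.00
Failure-to-pay penalty: 10 × 2% × €548,180.00 = €109,636.00
Interest: €548,180.00 × ((1 + 0.008)^10 − 1) = €548,180.00 × 0.0829423… = €45,467.3147…
Total = €548,180.00 + €164,454.0000 + €45,467.3147… = €758,101.31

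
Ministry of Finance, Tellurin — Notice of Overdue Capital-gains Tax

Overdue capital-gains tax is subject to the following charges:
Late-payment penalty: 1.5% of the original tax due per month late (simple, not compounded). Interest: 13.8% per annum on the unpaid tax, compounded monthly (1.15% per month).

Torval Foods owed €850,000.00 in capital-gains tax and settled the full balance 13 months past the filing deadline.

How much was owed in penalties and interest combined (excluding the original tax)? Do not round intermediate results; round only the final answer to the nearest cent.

€301,973.75

Late-payment penalty = 1.5% × €850,000.00 × 13 mo = €165,750.00
Interest: €850,000.00 × ((1 + 0.0115)^13 − 1) = €850,000.00 × 0.1602632… = €136,223.7527…
Penalties + interest = €165,750.0000 + €136,223.7527… = €301,973.75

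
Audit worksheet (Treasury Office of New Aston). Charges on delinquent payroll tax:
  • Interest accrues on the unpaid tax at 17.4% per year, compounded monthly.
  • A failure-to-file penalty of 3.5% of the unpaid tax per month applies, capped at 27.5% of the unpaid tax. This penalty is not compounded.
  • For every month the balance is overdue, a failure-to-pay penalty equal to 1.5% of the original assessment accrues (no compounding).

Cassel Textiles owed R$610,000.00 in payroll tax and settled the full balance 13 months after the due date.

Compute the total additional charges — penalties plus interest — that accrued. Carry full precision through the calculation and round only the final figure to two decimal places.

R$412,240.35

Failure-to-file: 13 × 3.5% × R$610,000.00 = R$277,550.00, capped at 27.5% × R$610,000.00 = R$167,750.00
Failure-to-pay penalty: 13 × 1.5% × R$610,000.00 = R$118,950.00
Interest (17.4%/yr ÷ 12 = 1.45%/month): R$610,000.00 × ((1 + 0.0145)^13 − 1) = R$125,540.3512…
Penalties + interest = R$286,700.0000 + R$125,540.3512… = R$412,240.35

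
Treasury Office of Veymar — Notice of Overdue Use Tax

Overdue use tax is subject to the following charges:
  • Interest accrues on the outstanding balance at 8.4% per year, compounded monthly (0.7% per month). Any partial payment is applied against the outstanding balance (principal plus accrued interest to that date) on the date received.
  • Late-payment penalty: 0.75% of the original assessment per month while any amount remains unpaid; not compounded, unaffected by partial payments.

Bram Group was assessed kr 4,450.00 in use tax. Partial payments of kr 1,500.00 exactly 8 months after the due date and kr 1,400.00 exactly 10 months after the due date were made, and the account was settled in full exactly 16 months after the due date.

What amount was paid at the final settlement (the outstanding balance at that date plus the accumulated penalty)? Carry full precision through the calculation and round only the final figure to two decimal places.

Balance at month 8: kr 4,450.0000 × (1 + 0.007)^8 = kr 4,705.3916…
After kr 1,500.00 payment: kr 4,705.3916… − kr 1,500.00 = kr 3,205.3916…
Balance at month 10: kr 3,205.3916… × (1 + 0.007)^2 = kr 3,250.4242…
After kr 1,400.00 payment: kr 3,250.4242… − kr 1,400.00 = kr 1,850.4242…
Balance at month 16: kr 1,850.4242… × (1 + 0.007)^6 = kr 1,929.5148…
Penalty: 16 × 0.75% × kr 4,450.00 = kr 534.00
Final settlement = outstanding balance + penalty = kr 1,929.5148… + kr 534.00 = kr 2,463.51

kr 2,463.51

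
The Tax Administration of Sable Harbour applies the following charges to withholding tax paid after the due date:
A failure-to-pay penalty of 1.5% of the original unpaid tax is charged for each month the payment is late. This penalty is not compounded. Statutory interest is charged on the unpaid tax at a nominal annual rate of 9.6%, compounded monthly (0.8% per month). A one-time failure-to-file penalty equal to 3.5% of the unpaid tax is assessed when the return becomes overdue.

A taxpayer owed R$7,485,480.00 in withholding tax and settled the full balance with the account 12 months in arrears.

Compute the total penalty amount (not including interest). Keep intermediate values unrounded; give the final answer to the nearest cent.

R$1,609,378.20

Failure-to-file penalty: 3.5% × R$7,485,480.00 = R$261,991.80
Failure-to-pay penalty = 1.5% × R$7,485,480.00 × 12 mo = R$1,347,386.40
Total penalty = R$261,991.80 + R$1,347,386.40 = R$1,609,378.20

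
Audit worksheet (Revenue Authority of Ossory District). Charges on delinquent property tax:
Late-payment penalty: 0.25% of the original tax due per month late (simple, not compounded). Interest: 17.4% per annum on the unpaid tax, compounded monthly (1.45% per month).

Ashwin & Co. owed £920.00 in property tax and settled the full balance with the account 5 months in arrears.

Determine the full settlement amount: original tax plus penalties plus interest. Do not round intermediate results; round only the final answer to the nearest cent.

£1,000.16

Late-payment penalty: 5 × 0.25% × £920.00 = £11.50
Interest: £920.00 × ((1 + 0.0145)^5 − 1) = £920.00 × 0.0746332… = £68.6626…
Total = £920.00 + £11.5000 + £68.6626… = £1,000.16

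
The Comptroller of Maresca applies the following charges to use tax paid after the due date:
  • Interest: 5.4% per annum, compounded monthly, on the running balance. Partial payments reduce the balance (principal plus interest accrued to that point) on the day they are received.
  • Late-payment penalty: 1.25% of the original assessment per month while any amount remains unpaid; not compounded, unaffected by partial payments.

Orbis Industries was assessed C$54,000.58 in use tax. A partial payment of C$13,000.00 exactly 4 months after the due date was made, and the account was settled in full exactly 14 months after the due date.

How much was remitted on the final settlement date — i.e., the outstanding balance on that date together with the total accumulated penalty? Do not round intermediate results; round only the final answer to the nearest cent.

C$53,357.05

Monthly rate = 5.4% ÷ 12 = 0.45%
Balance at month 4: C$54,000.5800 × (1 + 0.0045)^4 = C$54,979.1712…
After C$13,000.00 payment: C$54,979.1712… − C$13,000.00 = C$41,979.1712…
Balance at month 14: C$41,979.1712… × (1 + 0.0045)^10 = C$43,906.9501…
Penalty: 14 × 1.25% × C$54,000.58 = C$9,450.10…
Final settlement = outstanding balance + penalty = C$43,906.9501… + C$9,450.10… = C$53,357.05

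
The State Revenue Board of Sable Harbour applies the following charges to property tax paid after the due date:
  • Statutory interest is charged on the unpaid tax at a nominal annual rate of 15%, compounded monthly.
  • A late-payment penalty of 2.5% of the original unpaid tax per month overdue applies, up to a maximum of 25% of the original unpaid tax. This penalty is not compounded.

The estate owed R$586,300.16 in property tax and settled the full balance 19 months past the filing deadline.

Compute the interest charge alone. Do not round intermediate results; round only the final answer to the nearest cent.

Interest (15%/yr ÷ 12 = 1.25%/month): R$586,300.16 × ((1 + 0.0125)^19 − 1) = R$156,078.7379…

R$156,078.74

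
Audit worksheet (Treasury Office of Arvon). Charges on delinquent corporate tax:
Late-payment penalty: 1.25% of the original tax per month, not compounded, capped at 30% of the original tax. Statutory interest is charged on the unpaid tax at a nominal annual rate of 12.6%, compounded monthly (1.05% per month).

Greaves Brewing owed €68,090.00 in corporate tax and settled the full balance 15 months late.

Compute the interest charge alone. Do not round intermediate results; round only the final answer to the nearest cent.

€11,549.42

Interest: €68,090.00 × ((1 + 0.0105)^15 − 1) = €68,090.00 × 0.1696200… = €11,549.4225…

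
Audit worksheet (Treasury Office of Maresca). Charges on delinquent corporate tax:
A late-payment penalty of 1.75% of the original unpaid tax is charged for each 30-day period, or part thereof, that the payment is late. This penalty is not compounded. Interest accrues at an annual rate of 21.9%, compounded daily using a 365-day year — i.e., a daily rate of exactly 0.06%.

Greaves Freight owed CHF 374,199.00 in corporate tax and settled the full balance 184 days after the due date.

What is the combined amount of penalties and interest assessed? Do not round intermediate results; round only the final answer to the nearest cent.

CHF 89,503.80

Penalty periods: ⌈184/30⌉ = 7; penalty = 7 × 1.75% × CHF 374,199.00 = CHF 45,839.38…
Interest: CHF 374,199.00 × ((1 + 0.0006)^184 − 1) = CHF 374,199.00 × 0.11668770… = CHF 43,664.4208…
Penalties + interest = CHF 45,839.3775 + CHF 43,664.4208… = CHF 89,503.80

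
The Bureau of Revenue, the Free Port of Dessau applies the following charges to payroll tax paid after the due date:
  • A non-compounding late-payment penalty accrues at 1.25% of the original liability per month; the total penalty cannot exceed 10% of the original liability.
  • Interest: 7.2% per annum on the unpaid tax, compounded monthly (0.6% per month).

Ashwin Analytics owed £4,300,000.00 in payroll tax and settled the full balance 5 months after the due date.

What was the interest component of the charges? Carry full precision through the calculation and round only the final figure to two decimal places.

Interest: £4,300,000.00 × ((1 + 0.006)^5 − 1) = £4,300,000.00 × 0.0303622… = £130,557.3159…

£130,557.32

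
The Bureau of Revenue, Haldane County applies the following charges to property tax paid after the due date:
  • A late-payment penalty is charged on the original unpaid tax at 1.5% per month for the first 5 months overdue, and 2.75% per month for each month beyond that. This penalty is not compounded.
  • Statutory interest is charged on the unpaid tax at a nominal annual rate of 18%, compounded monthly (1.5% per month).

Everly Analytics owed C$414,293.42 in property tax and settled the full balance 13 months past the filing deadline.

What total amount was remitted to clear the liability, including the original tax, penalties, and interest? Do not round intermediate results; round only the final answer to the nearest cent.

Penalty, months 1–5: 5 × 1.5% × C$414,293.42 = C$31,072.01…
Penalty, months 6–13: 8 × 2.75% × C$414,293.42 = C$91,144.55…
Interest: C$414,293.42 × ((1 + 0.015)^13 − 1) = C$414,293.42 × 0.2135524… = C$88,473.3724…
Total = C$414,293.42 + C$122,216.5589 + C$88,473.3724… = C$624,983.35

C$624,983.35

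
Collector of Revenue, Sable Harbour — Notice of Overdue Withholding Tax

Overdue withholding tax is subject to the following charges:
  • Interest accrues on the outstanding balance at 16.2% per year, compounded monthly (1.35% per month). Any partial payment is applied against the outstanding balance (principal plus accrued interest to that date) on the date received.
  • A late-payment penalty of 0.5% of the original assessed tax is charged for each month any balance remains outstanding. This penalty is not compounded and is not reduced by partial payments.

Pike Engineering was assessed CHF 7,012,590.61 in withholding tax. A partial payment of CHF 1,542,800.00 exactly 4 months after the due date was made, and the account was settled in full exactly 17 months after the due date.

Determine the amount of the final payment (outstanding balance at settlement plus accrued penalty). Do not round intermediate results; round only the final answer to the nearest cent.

Balance at month 4: CHF 7,012,590.6100 × (1 + 0.0135)^4 = CHF 7,399,008.0181…
After CHF 1,542,800.00 payment: CHF 7,399,008.0181… − CHF 1,542,800.00 = CHF 5,856,208.0181…
Balance at month 17: CHF 5,856,208.0181… × (1 + 0.0135)^13 = CHF 6,971,484.7911…
Penalty: 17 × 0.5% × CHF 7,012,590.61 = CHF 596,070.20…
Final settlement = outstanding balance + penalty = CHF 6,971,484.7911… + CHF 596,070.20… = CHF 7,567,554.99

CHF 7,567,554.99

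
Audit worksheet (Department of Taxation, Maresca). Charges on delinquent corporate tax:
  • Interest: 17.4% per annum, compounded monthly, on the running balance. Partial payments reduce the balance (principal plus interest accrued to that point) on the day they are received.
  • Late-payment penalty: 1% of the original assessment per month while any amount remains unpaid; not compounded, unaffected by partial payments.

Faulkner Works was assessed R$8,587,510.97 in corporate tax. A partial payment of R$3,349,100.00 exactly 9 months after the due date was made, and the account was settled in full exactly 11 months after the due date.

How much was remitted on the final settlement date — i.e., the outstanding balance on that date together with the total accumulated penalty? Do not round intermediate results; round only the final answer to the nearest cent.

R$7,558,668.53

Monthly rate = 17.4% ÷ 12 = 1.45%
Balance at month 9: R$8,587,510.9700 × (1 + 0.0145)^9 = R$9,775,427.6819…
After R$3,349,100.00 payment: R$9,775,427.6819… − R$3,349,100.00 = R$6,426,327.6819…
Balance at month 11: R$6,426,327.6819… × (1 + 0.0145)^2 = R$6,614,042.3201…
Penalty: 11 × 1% × R$8,587,510.97 = R$944,626.21…
Final settlement = outstanding balance + penalty = R$6,614,042.3201… + R$944,626.21… = R$7,558,668.53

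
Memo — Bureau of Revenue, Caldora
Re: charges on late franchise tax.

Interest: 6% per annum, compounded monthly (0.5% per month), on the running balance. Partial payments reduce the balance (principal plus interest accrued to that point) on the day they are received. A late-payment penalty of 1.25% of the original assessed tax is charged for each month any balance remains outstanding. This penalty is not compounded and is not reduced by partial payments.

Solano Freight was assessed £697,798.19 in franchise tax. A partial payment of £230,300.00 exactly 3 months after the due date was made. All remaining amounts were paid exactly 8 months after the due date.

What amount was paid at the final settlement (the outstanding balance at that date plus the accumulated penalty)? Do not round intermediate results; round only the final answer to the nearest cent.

Balance at month 3: £697,798.1900 × (1 + 0.005)^3 = £708,317.5849…
After £230,300.00 payment: £708,317.5849… − £230,300.00 = £478,017.5849…
Balance at month 8: £478,017.5849… × (1 + 0.005)^5 = £490,088.1280…
Penalty: 8 × 1.25% × £697,798.19 = £69,779.82…
Final settlement = outstanding balance + penalty = £490,088.1280… + £69,779.82… = £559,867.95

£559,867.95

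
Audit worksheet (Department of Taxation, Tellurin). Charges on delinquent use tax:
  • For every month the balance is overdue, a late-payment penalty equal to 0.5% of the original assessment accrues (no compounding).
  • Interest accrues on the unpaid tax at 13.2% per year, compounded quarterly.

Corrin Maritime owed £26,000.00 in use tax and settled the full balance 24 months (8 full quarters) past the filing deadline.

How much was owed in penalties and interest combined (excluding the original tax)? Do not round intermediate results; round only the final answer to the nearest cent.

£10,831.33

Late-payment penalty: 24 × 0.5% × £26,000.00 = £3,120.00
Interest (13.2%/yr ÷ 4 = 3.3%/quarter): £26,000.00 × ((1 + 0.033)^8 − 1) = £7,711.3326…
Penalties + interest = £3,120.0000 + £7,711.3326… = £10,831.33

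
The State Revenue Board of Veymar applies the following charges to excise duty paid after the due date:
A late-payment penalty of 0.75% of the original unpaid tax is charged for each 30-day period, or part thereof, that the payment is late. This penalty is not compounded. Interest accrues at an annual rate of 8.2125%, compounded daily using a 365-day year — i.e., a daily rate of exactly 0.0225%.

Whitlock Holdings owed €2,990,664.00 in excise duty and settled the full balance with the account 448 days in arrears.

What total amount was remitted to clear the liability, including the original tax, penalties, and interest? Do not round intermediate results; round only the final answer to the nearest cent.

€3,644,252.29

Penalty periods: ⌈448/30⌉ = 15; penalty = 15 × 0.75% × €2,990,664.00 = €336,449.70
Interest: €2,990,664.00 × ((1 + 0.000225)^448 − 1) = €2,990,664.00 × 0.10604287… = €317,138.5873…
Total = €2,990,664.00 + €336,449.7000 + €317,138.5873… = €3,644,252.29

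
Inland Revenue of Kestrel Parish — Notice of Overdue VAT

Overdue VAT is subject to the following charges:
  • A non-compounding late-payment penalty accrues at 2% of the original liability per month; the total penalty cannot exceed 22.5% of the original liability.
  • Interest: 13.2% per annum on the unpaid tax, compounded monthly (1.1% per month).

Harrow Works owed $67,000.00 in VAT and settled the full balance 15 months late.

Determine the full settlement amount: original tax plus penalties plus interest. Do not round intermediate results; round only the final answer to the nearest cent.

Penalty (uncapped): 15 × 2% × $67,000.00 = $20,100.00; cap = 22.5% × $67,000.00 = $15,075.00 → penalty = $15,075.00
Interest: $67,000.00 × ((1 + 0.011)^15 − 1) = $67,000.00 × 0.1783311… = $11,948.1825…
Total = $67,000.00 + $15,075.0000 + $11,948.1825… = $94,023.18

$94,023.18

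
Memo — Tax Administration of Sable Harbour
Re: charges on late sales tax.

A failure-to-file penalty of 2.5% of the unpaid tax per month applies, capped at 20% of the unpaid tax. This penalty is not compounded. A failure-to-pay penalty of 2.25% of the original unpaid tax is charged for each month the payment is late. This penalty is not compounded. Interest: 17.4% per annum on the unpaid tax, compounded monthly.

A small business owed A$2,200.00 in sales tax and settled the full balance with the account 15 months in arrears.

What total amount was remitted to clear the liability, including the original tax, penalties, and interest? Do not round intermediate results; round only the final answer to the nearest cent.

A$3,912.76

Failure-to-file: 15 × 2.5% × A$2,200.00 = A$825.00, capped at 20% × A$2,200.00 = A$440.00
Failure-to-pay penalty = 2.25% × A$2,200.00 × 15 mo = A$742.50
Interest (17.4%/yr ÷ 12 = 1.45%/month): A$2,200.00 × ((1 + 0.0145)^15 − 1) = A$530.2565…
Total = A$2,200.00 + A$1,182.5000 + A$530.2565… = A$3,912.76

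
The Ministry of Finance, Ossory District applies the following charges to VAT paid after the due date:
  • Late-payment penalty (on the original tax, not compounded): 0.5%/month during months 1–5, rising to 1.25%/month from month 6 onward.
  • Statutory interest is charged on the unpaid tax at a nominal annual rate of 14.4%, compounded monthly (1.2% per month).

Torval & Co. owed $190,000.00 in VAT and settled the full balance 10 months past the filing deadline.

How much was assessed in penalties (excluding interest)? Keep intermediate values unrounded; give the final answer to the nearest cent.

Penalty, months 1–5: 5 × 0.5% × $190,000.00 = $4,750.00
Penalty, months 6–10: 5 × 1.25% × $190,000.00 = $11,875.00
Total penalty = $4,750.00 + $11,875.00 = $16,625.00

$16,625.00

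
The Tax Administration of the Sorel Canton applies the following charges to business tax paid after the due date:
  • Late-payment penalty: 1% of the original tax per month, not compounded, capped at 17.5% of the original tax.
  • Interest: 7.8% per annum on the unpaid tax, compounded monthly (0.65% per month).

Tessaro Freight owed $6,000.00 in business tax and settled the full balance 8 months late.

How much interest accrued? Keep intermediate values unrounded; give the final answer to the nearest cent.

$319.19

Interest: $6,000.00 × ((1 + 0.0065)^8 − 1) = $6,000.00 × 0.0531985… = $319.1910…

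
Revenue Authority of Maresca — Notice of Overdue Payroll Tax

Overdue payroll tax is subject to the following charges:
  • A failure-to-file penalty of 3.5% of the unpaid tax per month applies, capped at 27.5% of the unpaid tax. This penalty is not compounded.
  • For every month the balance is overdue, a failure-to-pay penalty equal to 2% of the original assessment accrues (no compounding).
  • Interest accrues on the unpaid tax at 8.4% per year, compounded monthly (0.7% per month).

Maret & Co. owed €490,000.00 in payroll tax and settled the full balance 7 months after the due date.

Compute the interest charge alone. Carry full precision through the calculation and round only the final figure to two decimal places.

Interest: €490,000.00 × ((1 + 0.007)^7 − 1) = €490,000.00 × 0.0500411… = €24,520.1338…

€24,520.13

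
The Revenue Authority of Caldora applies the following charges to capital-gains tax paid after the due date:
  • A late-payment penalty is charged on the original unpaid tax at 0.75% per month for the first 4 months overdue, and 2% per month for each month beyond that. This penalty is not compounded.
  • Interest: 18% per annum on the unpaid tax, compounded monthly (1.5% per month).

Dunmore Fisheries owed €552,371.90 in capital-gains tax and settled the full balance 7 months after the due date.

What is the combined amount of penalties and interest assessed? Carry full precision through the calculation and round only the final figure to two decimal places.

€110,388.71

Penalty, months 1–4: 4 × 0.75% × €552,371.90 = €16,571.16…
Penalty, months 5–7: 3 × 2% × €552,371.90 = €33,142.31…
Interest: €552,371.90 × ((1 + 0.015)^7 − 1) = €552,371.90 × 0.1098449… = €60,675.2432…
Penalties + interest = €49,713.4710 + €60,675.2432… = €110,388.71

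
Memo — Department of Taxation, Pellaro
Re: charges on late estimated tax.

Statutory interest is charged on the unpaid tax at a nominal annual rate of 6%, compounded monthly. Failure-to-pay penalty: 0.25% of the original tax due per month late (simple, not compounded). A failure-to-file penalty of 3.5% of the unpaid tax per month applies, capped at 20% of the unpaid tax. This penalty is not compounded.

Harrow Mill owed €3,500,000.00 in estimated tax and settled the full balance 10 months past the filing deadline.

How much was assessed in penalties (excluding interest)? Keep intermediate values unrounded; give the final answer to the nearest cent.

€787,500.00

Failure-to-file: 10 × 3.5% × €3,500,000.00 = €1,225,000.00, capped at 20% × €3,500,000.00 = €700,000.00
Failure-to-pay penalty: 10 × 0.25% × €3,500,000.00 = €87,500.00
Total penalty = €700,000.00 + €87,500.00 = €787,500.00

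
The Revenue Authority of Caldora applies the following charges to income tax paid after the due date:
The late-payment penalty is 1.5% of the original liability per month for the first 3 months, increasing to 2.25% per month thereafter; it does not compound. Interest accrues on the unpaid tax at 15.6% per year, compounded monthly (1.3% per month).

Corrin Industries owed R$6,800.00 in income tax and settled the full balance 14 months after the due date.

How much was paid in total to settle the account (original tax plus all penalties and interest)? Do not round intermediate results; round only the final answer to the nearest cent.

R$10,136.81

Penalty, months 1–3: 3 × 1.5% × R$6,800.00 = R$306.00
Penalty, months 4–14: 11 × 2.25% × R$6,800.00 = R$1,683.00
Interest: R$6,800.00 × ((1 + 0.013)^14 − 1) = R$6,800.00 × 0.1982081… = R$1,347.8148…
Total = R$6,800.00 + R$1,989.0000 + R$1,347.8148… = R$10,136.81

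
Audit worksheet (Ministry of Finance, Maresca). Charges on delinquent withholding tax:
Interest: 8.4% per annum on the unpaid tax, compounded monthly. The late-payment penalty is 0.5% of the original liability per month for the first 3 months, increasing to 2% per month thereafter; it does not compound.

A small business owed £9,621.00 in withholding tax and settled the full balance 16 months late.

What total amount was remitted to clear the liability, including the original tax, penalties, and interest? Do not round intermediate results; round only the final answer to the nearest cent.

Penalty, months 1–3: 3 × 0.5% × £9,621.00 = £144.32…
Penalty, months 4–16: 13 × 2% × £9,621.00 = £2,501.46
Interest (8.4%/yr ÷ 12 = 0.7%/month): £9,621.00 × ((1 + 0.007)^16 − 1) = £1,136.0142…
Total = £9,621.00 + £2,645.7750 + £1,136.0142… = £13,402.79

£13,402.79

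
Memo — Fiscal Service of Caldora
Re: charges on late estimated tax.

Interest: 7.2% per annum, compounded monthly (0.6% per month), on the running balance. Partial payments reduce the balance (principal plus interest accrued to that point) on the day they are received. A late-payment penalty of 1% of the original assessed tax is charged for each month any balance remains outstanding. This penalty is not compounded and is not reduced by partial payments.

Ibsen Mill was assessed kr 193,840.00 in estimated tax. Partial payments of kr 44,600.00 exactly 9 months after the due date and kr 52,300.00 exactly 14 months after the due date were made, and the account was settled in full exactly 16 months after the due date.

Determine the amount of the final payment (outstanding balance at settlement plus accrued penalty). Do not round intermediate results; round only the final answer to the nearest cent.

Balance at month 9: kr 193,840.0000 × (1 + 0.006)^9 = kr 204,562.1255…
After kr 44,600.00 payment: kr 204,562.1255… − kr 44,600.00 = kr 159,962.1255…
Balance at month 14: kr 159,962.1255… × (1 + 0.006)^5 = kr 164,818.9222…
After kr 52,300.00 payment: kr 164,818.9222… − kr 52,300.00 = kr 112,518.9222…
Balance at month 16: kr 112,518.9222… × (1 + 0.006)^2 = kr 113,873.2000…
Penalty: 16 × 1% × kr 193,840.00 = kr 31,014.40
Final settlement = outstanding balance + penalty = kr 113,873.2000… + kr 31,014.40 = kr 144,887.60

kr 144,887.60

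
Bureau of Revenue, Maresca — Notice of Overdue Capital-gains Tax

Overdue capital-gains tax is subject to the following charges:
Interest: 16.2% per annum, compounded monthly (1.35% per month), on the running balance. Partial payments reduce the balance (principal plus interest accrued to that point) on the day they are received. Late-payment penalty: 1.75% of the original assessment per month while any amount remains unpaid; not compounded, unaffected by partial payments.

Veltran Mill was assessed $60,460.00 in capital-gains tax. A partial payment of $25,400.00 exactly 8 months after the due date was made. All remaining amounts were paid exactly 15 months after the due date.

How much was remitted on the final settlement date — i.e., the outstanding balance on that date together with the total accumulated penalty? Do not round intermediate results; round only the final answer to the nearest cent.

$61,901.66

Balance at month 8: $60,460.0000 × (1 + 0.0135)^8 = $67,306.6797…
After $25,400.00 payment: $67,306.6797… − $25,400.00 = $41,906.6797…
Balance at month 15: $41,906.6797… × (1 + 0.0135)^7 = $46,030.9061…
Penalty: 15 × 1.75% × $60,460.00 = $15,870.75
Final settlement = outstanding balance + penalty = $46,030.9061… + $15,870.75 = $61,901.66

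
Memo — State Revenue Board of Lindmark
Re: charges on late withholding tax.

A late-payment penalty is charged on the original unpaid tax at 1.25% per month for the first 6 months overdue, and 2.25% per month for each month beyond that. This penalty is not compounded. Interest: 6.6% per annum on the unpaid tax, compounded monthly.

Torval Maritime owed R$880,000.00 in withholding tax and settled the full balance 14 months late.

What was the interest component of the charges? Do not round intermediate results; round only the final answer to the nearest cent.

R$70,236.53

Interest (6.6%/yr ÷ 12 = 0.55%/month): R$880,000.00 × ((1 + 0.0055)^14 − 1) = R$70,236.5282…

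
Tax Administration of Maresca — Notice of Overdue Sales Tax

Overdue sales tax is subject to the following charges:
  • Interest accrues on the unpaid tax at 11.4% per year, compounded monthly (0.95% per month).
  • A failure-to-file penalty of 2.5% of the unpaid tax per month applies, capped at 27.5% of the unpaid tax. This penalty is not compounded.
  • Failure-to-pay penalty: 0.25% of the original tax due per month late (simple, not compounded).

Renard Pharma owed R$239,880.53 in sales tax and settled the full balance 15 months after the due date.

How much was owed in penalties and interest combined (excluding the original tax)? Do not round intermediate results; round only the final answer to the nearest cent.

Failure-to-file: 15 × 2.5% × R$239,880.53 = R$89,955.20…, capped at 27.5% × R$239,880.53 = R$65,967.15…
Failure-to-pay penalty: 15 × 0.25% × R$239,880.53 = R$8,995.52…
Interest: R$239,880.53 × ((1 + 0.0095)^15 − 1) = R$239,880.53 × 0.1523777… = R$36,552.4458…
Penalties + interest = R$74,962.6656… + R$36,552.4458… = R$111,515.11

R$111,515.11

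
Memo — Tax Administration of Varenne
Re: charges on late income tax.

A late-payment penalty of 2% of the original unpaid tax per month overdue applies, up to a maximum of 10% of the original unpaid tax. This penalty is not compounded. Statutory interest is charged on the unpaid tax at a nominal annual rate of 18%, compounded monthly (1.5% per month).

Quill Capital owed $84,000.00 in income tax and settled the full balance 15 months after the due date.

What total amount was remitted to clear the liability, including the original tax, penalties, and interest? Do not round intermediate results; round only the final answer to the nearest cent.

$113,419.49

Penalty (uncapped): 15 × 2% × $84,000.00 = $25,200.00; cap = 10% × $84,000.00 = $8,400.00 → penalty = $8,400.00
Interest: $84,000.00 × ((1 + 0.015)^15 − 1) = $84,000.00 × 0.2502321… = $21,019.4936…
Total = $84,000.00 + $8,400.0000 + $21,019.4936… = $113,419.49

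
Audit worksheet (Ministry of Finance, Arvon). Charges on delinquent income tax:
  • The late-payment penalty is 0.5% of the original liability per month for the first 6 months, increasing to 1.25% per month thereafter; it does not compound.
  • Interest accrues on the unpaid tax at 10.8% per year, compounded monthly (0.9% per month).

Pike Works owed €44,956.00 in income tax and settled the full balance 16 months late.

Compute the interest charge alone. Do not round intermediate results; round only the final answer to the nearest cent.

€6,929.54

Interest: €44,956.00 × ((1 + 0.009)^16 − 1) = €44,956.00 × 0.1541404… = €6,929.5378…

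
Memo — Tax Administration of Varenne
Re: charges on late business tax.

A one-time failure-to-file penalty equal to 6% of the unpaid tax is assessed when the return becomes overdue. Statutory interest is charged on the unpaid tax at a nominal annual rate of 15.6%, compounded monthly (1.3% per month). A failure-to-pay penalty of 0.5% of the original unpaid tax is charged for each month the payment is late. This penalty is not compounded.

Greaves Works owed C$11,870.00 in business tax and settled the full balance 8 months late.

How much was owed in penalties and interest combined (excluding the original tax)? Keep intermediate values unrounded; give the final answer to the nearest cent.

Failure-to-file penalty: 6% × C$11,870.00 = C$712.20
Failure-to-pay penalty: 8 × 0.5% × C$11,870.00 = C$474.80
Interest: C$11,870.00 × ((1 + 0.013)^8 − 1) = C$11,870.00 × 0.1088571… = C$1,292.1332…
Penalties + interest = C$1,187.0000 + C$1,292.1332… = C$2,479.13

C$2,479.13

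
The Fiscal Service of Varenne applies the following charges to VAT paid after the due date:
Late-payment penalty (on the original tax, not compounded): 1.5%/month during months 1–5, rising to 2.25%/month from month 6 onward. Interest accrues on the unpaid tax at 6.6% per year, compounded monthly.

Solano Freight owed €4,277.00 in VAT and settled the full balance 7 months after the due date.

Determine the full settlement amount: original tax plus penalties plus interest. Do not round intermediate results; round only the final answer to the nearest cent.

€4,957.65

Penalty, months 1–5: 5 × 1.5% × €4,277.00 = €320.78…
Penalty, months 6–7: 2 × 2.25% × €4,277.00 = €192.47…
Interest (6.6%/yr ÷ 12 = 0.55%/month): €4,277.00 × ((1 + 0.0055)^7 − 1) = €167.4065…
Total = €4,277.00 + €513.2400 + €167.4065… = €4,957.65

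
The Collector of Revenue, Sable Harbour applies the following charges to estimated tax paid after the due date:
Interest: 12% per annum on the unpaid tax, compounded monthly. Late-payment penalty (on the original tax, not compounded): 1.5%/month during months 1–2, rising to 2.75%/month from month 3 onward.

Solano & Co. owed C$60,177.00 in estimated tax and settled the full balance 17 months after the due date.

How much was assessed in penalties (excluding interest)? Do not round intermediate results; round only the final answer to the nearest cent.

C$26,628.32

Penalty, months 1–2: 2 × 1.5% × C$60,177.00 = C$1,805.31
Penalty, months 3–17: 15 × 2.75% × C$60,177.00 = C$24,823.01…
Total penalty = C$1,805.31 + C$24,823.01… = C$26,628.32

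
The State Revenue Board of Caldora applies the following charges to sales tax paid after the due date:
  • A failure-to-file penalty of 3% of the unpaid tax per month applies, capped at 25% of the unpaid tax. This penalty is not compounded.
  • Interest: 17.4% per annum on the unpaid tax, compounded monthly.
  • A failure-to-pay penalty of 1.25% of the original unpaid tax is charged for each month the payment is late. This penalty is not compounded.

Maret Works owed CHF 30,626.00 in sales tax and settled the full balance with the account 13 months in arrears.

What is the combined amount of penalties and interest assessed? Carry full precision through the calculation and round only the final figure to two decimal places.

CHF 18,936.17

Failure-to-file: 13 × 3% × CHF 30,626.00 = CHF 11,944.14, capped at 25% × CHF 30,626.00 = CHF 7,656.50
Failure-to-pay penalty = 1.25% × CHF 30,626.00 × 13 mo = CHF 4,976.73…
Interest (17.4%/yr ÷ 12 = 1.45%/month): CHF 30,626.00 × ((1 + 0.0145)^13 − 1) = CHF 6,302.9488…
Penalties + interest = CHF 12,633.2250 + CHF 6,302.9488… = CHF 18,936.17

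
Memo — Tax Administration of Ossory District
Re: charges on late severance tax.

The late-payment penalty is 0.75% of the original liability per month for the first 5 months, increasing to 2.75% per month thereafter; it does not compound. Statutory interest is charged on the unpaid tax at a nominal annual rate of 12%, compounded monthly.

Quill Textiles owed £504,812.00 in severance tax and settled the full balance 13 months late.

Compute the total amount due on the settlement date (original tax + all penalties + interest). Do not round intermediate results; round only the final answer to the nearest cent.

Penalty, months 1–5: 5 × 0.75% × £504,812.00 = £18,930.45
Penalty, months 6–13: 8 × 2.75% × £504,812.00 = £111,058.64
Interest (12%/yr ÷ 12 = 1%/month): £504,812.00 × ((1 + 0.01)^13 − 1) = £69,711.1451…
Total = £504,812.00 + £129,989.0900 + £69,711.1451… = £704,512.24

£704,512.24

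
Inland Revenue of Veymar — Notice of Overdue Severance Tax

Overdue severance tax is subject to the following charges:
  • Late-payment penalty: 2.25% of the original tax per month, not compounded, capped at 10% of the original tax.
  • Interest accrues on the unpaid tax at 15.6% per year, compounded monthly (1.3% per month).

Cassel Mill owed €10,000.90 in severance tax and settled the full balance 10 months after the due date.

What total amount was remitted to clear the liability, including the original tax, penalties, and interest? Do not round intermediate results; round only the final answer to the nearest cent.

Penalty (uncapped): 10 × 2.25% × €10,000.90 = €2,250.20…; cap = 10% × €10,000.90 = €1,000.09 → penalty = €1,000.09
Interest: €10,000.90 × ((1 + 0.013)^10 − 1) = €10,000.90 × 0.1378747… = €1,378.8714…
Total = €10,000.90 + €1,000.0900 + €1,378.8714… = €12,379.86

€12,379.86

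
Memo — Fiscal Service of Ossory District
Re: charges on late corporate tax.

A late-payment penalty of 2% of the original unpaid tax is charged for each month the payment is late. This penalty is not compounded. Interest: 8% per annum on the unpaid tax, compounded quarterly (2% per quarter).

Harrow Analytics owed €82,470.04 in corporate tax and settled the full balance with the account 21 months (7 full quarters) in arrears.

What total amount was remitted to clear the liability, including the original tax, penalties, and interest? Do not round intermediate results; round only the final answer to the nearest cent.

€129,369.57

Late-payment penalty = 2% × €82,470.04 × 21 mo = €34,637.42…
Interest: €82,470.04 × ((1 + 0.02)^7 − 1) = €82,470.04 × 0.1486857… = €12,262.1130…
Total = €82,470.04 + €34,637.4168 + €12,262.1130… = €129,369.57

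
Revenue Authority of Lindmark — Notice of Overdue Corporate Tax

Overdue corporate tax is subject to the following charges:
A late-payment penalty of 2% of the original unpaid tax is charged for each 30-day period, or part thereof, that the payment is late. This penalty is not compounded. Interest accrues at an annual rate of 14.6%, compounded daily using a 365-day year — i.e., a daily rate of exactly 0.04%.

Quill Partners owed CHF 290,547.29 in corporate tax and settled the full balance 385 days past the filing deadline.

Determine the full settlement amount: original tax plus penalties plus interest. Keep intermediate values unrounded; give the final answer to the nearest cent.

Penalty periods: ⌈385/30⌉ = 13; penalty = 13 × 2% × CHF 290,547.29 = CHF 75,542.30…
Interest: CHF 290,547.29 × ((1 + 0.0004)^385 − 1) = CHF 290,547.29 × 0.16645497… = CHF 48,363.0401…
Total = CHF 290,547.29 + CHF 75,542.2954 + CHF 48,363.0401… = CHF 414,452.63

CHF 414,452.63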